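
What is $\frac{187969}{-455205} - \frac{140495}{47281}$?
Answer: $- \frac{72841388764}{21522547605} \approx -3.3844$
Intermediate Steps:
$\frac{187969}{-455205} - \frac{140495}{47281} = 187969 \left(- \frac{1}{455205}\right) - \frac{140495}{47281} = - \frac{187969}{455205} - \frac{140495}{47281} = - \frac{72841388764}{21522547605}$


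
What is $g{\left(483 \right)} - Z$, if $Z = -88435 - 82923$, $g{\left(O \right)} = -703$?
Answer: $170655$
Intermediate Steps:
$Z = -171358$
$g{\left(483 \right)} - Z = -703 - -171358 = -703 + 171358 = 170655$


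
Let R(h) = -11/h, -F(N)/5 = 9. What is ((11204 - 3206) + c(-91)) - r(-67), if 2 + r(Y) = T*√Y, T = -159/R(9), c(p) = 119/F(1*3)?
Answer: 359881/45 - 1431*I*√67/11 ≈ 7997.4 - 1064.8*I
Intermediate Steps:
F(N) = -45 (F(N) = -5*9 = -45)
c(p) = -119/45 (c(p) = 119/(-45) = 119*(-1/45) = -119/45)
T = 1431/11 (T = -159/((-11/9)) = -159/((-11*⅑)) = -159/(-11/9) = -159*(-9/11) = 1431/11 ≈ 130.09)
r(Y) = -2 + 1431*√Y/11
((11204 - 3206) + c(-91)) - r(-67) = ((11204 - 3206) - 119/45) - (-2 + 1431*√(-67)/11) = (7998 - 119/45) - (-2 + 1431*(I*√67)/11) = 359791/45 - (-2 + 1431*I*√67/11) = 359791/45 + (2 - 1431*I*√67/11) = 359881/45 - 1431*I*√67/11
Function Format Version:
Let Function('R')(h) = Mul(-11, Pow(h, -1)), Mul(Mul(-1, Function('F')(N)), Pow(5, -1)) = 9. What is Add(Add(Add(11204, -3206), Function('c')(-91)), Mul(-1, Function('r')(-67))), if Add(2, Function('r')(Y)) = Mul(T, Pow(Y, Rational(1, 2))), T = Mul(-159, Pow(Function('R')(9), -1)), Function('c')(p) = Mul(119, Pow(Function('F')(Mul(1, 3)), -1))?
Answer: Add(Rational(359881, 45), Mul(Rational(-1431, 11), I, Pow(67, Rational(1, 2)))) ≈ Add(7997.4, Mul(-1064.8, I))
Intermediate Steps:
Function('F')(N) = -45 (Function('F')(N) = Mul(-5, 9) = -45)
Function('c')(p) = Rational(-119, 45) (Function('c')(p) = Mul(119, Pow(-45, -1)) = Mul(119, Rational(-1, 45)) = Rational(-119, 45))
T = Rational(1431, 11) (T = Mul(-159, Pow(Mul(-11, Pow(9, -1)), -1)) = Mul(-159, Pow(Mul(-11, Rational(1, 9)), -1)) = Mul(-159, Pow(Rational(-11, 9), -1)) = Mul(-159, Rational(-9, 11)) = Rational(1431, 11) ≈ 130.09)
Function('r')(Y) = Add(-2, Mul(Rational(1431, 11), Pow(Y, Rational(1, 2))))
Add(Add(Add(11204, -3206), Function('c')(-91)), Mul(-1, Function('r')(-67))) = Add(Add(Add(11204, -3206), Rational(-119, 45)), Mul(-1, Add(-2, Mul(Rational(1431, 11), Pow(-67, Rational(1, 2)))))) = Add(Add(7998, Rational(-119, 45)), Mul(-1, Add(-2, Mul(Rational(1431, 11), Mul(I, Pow(67, Rational(1, 2))))))) = Add(Rational(359791, 45), Mul(-1, Add(-2, Mul(Rational(1431, 11), I, Pow(67, Rational(1, 2)))))) = Add(Rational(359791, 45), Add(2, Mul(Rational(-1431, 11), I, Pow(67, Rational(1, 2))))) = Add(Rational(359881, 45), Mul(Rational(-1431, 11), I, Pow(67, Rational(1, 2))))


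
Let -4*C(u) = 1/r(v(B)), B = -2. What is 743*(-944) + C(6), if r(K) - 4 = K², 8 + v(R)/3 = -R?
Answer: -920226305/1312 ≈ -7.0139e+5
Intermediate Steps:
v(R) = -24 - 3*R (v(R) = -24 + 3*(-R) = -24 - 3*R)
r(K) = 4 + K²
C(u) = -1/1312 (C(u) = -1/(4*(4 + (-24 - 3*(-2))²)) = -1/(4*(4 + (-24 + 6)²)) = -1/(4*(4 + (-18)²)) = -1/(4*(4 + 324)) = -¼/328 = -¼*1/328 = -1/1312)
743*(-944) + C(6) = 743*(-944) - 1/1312 = -701392 - 1/1312 = -920226305/1312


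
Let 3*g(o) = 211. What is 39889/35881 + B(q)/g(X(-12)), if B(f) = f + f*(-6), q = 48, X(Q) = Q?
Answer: -17417741/7570891 ≈ -2.3006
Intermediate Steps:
g(o) = 211/3 (g(o) = (⅓)*211 = 211/3)
B(f) = -5*f (B(f) = f - 6*f = -5*f)
39889/35881 + B(q)/g(X(-12)) = 39889/35881 + (-5*48)/(211/3) = 39889*(1/35881) - 240*3/211 = 39889/35881 - 720/211 = -17417741/7570891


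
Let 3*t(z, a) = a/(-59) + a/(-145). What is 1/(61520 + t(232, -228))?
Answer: 8555/526319104 ≈ 1.6254e-5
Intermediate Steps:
t(z, a) = -68*a/8555 (t(z, a) = (a/(-59) + a/(-145))/3 = (a*(-1/59) + a*(-1/145))/3 = (-a/59 - a/145)/3 = (-204*a/8555)/3 = -68*a/8555)
1/(61520 + t(232, -228)) = 1/(61520 - 68/8555*(-228)) = 1/(61520 + 15504/8555) = 1/(526319104/8555) = 8555/526319104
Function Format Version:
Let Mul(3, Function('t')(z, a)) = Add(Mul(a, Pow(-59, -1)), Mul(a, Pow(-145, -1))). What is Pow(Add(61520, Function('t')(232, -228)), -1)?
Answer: Rational(8555, 526319104) ≈ 1.6254e-5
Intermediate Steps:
Function('t')(z, a) = Mul(Rational(-68, 8555), a) (Function('t')(z, a) = Mul(Rational(1, 3), Add(Mul(a, Pow(-59, -1)), Mul(a, Pow(-145, -1)))) = Mul(Rational(1, 3), Add(Mul(a, Rational(-1, 59)), Mul(a, Rational(-1, 145)))) = Mul(Rational(1, 3), Add(Mul(Rational(-1, 59), a), Mul(Rational(-1, 145), a))) = Mul(Rational(1, 3), Mul(Rational(-204, 8555), a)) = Mul(Rational(-68, 8555), a))
Pow(Add(61520, Function('t')(232, -228)), -1) = Pow(Add(61520, Mul(Rational(-68, 8555), -228)), -1) = Pow(Add(61520, Rational(15504, 8555)), -1) = Pow(Rational(526319104, 8555), -1) = Rational(8555, 526319104)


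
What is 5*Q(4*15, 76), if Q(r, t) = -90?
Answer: -450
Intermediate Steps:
5*Q(4*15, 76) = 5*(-90) = -450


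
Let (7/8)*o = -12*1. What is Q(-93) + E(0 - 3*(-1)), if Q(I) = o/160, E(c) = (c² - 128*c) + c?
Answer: -13023/35 ≈ -372.09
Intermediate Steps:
o = -96/7 (o = 8*(-12*1)/7 = (8/7)*(-12) = -96/7 ≈ -13.714)
E(c) = c² - 127*c
Q(I) = -3/35 (Q(I) = -96/7/160 = -96/7*1/160 = -3/35)
Q(-93) + E(0 - 3*(-1)) = -3/35 + (0 - 3*(-1))*(-127 + (0 - 3*(-1))) = -3/35 + (0 + 3)*(-127 + (0 + 3)) = -3/35 + 3*(-127 + 3) = -3/35 + 3*(-124) = -3/35 - 372 = -13023/35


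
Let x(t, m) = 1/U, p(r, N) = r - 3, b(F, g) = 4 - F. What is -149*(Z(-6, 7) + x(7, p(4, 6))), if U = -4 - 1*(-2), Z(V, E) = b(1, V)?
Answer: -745/2 ≈ -372.50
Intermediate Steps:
Z(V, E) = 3 (Z(V, E) = 4 - 1*1 = 4 - 1 = 3)
p(r, N) = -3 + r
U = -2 (U = -4 + 2 = -2)
x(t, m) = -1/2 (x(t, m) = 1/(-2) = -1/2)
-149*(Z(-6, 7) + x(7, p(4, 6))) = -149*(3 - 1/2) = -149*5/2 = -745/2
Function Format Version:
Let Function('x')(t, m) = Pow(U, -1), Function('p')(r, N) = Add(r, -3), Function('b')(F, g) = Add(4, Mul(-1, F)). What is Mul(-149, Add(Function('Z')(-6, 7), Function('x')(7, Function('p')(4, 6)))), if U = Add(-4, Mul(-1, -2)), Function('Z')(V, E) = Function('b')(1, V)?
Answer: Rational(-745, 2) ≈ -372.50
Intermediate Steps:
Function('Z')(V, E) = 3 (Function('Z')(V, E) = Add(4, Mul(-1, 1)) = Add(4, -1) = 3)
Function('p')(r, N) = Add(-3, r)
U = -2 (U = Add(-4, 2) = -2)
Function('x')(t, m) = Rational(-1, 2) (Function('x')(t, m) = Pow(-2, -1) = Rational(-1, 2))
Mul(-149, Add(Function('Z')(-6, 7), Function('x')(7, Function('p')(4, 6)))) = Mul(-149, Add(3, Rational(-1, 2))) = Mul(-149, Rational(5, 2)) = Rational(-745, 2)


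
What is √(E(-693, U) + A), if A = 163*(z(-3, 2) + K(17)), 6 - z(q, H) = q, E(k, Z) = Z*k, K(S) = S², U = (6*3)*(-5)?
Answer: 4*√6934 ≈ 333.08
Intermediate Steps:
U = -90 (U = 18*(-5) = -90)
z(q, H) = 6 - q
A = 48574 (A = 163*((6 - 1*(-3)) + 17²) = 163*((6 + 3) + 289) = 163*(9 + 289) = 163*298 = 48574)
√(E(-693, U) + A) = √(-90*(-693) + 48574) = √(62370 + 48574) = √110944 = 4*√6934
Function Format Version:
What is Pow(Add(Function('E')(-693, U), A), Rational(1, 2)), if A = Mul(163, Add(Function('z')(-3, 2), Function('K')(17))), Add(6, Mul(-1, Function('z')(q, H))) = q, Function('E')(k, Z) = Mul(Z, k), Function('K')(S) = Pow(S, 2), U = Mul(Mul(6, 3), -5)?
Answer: Mul(4, Pow(6934, Rational(1, 2))) ≈ 333.08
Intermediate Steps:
U = -90 (U = Mul(18, -5) = -90)
Function('z')(q, H) = Add(6, Mul(-1, q))
A = 48574 (A = Mul(163, Add(Add(6, Mul(-1, -3)), Pow(17, 2))) = Mul(163, Add(Add(6, 3), 289)) = Mul(163, Add(9, 289)) = Mul(163, 298) = 48574)
Pow(Add(Function('E')(-693, U), A), Rational(1, 2)) = Pow(Add(Mul(-90, -693), 48574), Rational(1, 2)) = Pow(Add(62370, 48574), Rational(1, 2)) = Pow(110944, Rational(1, 2)) = Mul(4, Pow(6934, Rational(1, 2)))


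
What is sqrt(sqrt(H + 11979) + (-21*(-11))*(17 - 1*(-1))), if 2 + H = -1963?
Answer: sqrt(4158 + sqrt(10014)) ≈ 65.254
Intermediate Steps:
H = -1965 (H = -2 - 1963 = -1965)
sqrt(sqrt(H + 11979) + (-21*(-11))*(17 - 1*(-1))) = sqrt(sqrt(-1965 + 11979) + (-21*(-11))*(17 - 1*(-1))) = sqrt(sqrt(10014) + 231*(17 + 1)) = sqrt(sqrt(10014) + 231*18) = sqrt(sqrt(10014) + 4158) = sqrt(4158 + sqrt(10014))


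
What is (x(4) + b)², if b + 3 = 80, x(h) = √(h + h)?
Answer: 5937 + 308*√2 ≈ 6372.6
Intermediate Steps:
x(h) = √2*√h (x(h) = √(2*h) = √2*√h)
b = 77 (b = -3 + 80 = 77)
(x(4) + b)² = (√2*√4 + 77)² = (√2*2 + 77)² = (2*√2 + 77)² = (77 + 2*√2)²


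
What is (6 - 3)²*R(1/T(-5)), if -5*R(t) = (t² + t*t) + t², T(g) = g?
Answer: -27/125 ≈ -0.21600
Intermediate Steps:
R(t) = -3*t²/5 (R(t) = -((t² + t*t) + t²)/5 = -((t² + t²) + t²)/5 = -(2*t² + t²)/5 = -3*t²/5)
(6 - 3)²*R(1/T(-5)) = (6 - 3)²*(-3*(1/(-5))²/5) = 3²*(-3*(-⅕)²/5) = 9*(-⅗*1/25) = 9*(-3/125) = -27/125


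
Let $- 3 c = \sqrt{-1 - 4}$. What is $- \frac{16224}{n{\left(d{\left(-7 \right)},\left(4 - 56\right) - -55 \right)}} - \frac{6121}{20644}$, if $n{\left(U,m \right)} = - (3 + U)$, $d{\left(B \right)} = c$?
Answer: $\frac{4521268253}{887692} + \frac{24336 i \sqrt{5}}{43} \approx 5093.3 + 1265.5 i$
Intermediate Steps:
$c = - \frac{i \sqrt{5}}{3}$ ($c = - \frac{\sqrt{-1 - 4}}{3} = - \frac{\sqrt{-5}}{3} = - \frac{i \sqrt{5}}{3} \approx - 0.74536 i$)
$d{\left(B \right)} = - \frac{i \sqrt{5}}{3}$
$n{\left(U,m \right)} = -3 - U$
$- \frac{16224}{n{\left(d{\left(-7 \right)},\left(4 - 56\right) - -55 \right)}} - \frac{6121}{20644} = - \frac{16224}{-3 - - \frac{i \sqrt{5}}{3}} - \frac{6121}{20644} = - \frac{16224}{-3 + \frac{i \sqrt{5}}{3}} - \frac{6121}{20644} = - \frac{6121}{20644} - \frac{16224}{-3 + \frac{i \sqrt{5}}{3}}$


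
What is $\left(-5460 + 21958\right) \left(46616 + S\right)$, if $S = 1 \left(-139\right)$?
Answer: $766777546$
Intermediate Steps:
$S = -139$
$\left(-5460 + 21958\right) \left(46616 + S\right) = \left(-5460 + 21958\right) \left(46616 - 139\right) = 16498 \cdot 46477 = 766777546$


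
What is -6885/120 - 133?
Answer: -1523/8 ≈ -190.38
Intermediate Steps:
-6885/120 - 133 = -85*27/40 - 133 = -459/8 - 133 = -1523/8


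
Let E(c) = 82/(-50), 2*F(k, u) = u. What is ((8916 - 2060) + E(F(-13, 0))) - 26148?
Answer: -482341/25 ≈ -19294.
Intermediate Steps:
F(k, u) = u/2
E(c) = -41/25 (E(c) = 82*(-1/50) = -41/25)
((8916 - 2060) + E(F(-13, 0))) - 26148 = ((8916 - 2060) - 41/25) - 26148 = (6856 - 41/25) - 26148 = 171359/25 - 26148 = -482341/25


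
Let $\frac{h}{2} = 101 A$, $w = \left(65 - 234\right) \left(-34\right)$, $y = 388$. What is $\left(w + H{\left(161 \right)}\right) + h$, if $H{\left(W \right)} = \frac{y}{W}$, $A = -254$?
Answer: $- \frac{7335094}{161} \approx -45560.0$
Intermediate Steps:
$w = 5746$ ($w = \left(-169\right) \left(-34\right) = 5746$)
$H{\left(W \right)} = \frac{388}{W}$
$h = -51308$ ($h = 2 \cdot 101 \left(-254\right) = 2 \left(-25654\right) = -51308$)
$\left(w + H{\left(161 \right)}\right) + h = \left(5746 + \frac{388}{161}\right) - 51308 = \frac{925494}{161} - 51308 = - \frac{7335094}{161}$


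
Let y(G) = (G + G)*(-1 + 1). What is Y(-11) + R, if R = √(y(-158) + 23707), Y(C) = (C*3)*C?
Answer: 363 + √23707 ≈ 516.97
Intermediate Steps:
y(G) = 0 (y(G) = (2*G)*0 = 0)
Y(C) = 3*C² (Y(C) = (3*C)*C = 3*C²)
R = √23707 (R = √(0 + 23707) = √23707 ≈ 153.97)
Y(-11) + R = 3*(-11)² + √23707 = 3*121 + √23707 = 363 + √23707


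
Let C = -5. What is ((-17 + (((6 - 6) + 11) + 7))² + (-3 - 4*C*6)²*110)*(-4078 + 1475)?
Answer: -3919573973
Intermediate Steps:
((-17 + (((6 - 6) + 11) + 7))² + (-3 - 4*C*6)²*110)*(-4078 + 1475) = ((-17 + (((6 - 6) + 11) + 7))² + (-3 - 4*(-5)*6)²*110)*(-4078 + 1475) = ((-17 + ((0 + 11) + 7))² + (-3 + 20*6)²*110)*(-2603) = ((-17 + (11 + 7))² + (-3 + 120)²*110)*(-2603) = ((-17 + 18)² + 117²*110)*(-2603) = (1² + 13689*110)*(-2603) = (1 + 1505790)*(-2603) = 1505791*(-2603) = -3919573973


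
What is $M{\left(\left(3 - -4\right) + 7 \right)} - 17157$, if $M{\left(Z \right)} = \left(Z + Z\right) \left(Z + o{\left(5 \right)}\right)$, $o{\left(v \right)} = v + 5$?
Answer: $-16485$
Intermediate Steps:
$o{\left(v \right)} = 5 + v$
$M{\left(Z \right)} = 2 Z \left(10 + Z\right)$ ($M{\left(Z \right)} = \left(Z + Z\right) \left(Z + \left(5 + 5\right)\right) = 2 Z \left(Z + 10\right) = 2 Z \left(10 + Z\right)$)
$M{\left(\left(3 - -4\right) + 7 \right)} - 17157 = 2 \left(\left(3 - -4\right) + 7\right) \left(10 + \left(\left(3 - -4\right) + 7\right)\right) - 17157 = 2 \left(\left(3 + 4\right) + 7\right) \left(10 + \left(\left(3 + 4\right) + 7\right)\right) - 17157 = 2 \left(7 + 7\right) \left(10 + \left(7 + 7\right)\right) - 17157 = 2 \cdot 14 \left(10 + 14\right) - 17157 = 2 \cdot 14 \cdot 24 - 17157 = 672 - 17157 = -16485$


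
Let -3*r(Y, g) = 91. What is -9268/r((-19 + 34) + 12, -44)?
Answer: 3972/13 ≈ 305.54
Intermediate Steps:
r(Y, g) = -91/3 (r(Y, g) = -⅓*91 = -91/3)
-9268/r((-19 + 34) + 12, -44) = -9268/(-91/3) = -9268*(-3/91) = 3972/13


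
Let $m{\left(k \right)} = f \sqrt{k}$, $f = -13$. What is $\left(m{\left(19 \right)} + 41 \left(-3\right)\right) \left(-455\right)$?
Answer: $55965 + 5915 \sqrt{19} \approx 81748.0$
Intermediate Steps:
$m{\left(k \right)} = - 13 \sqrt{k}$
$\left(m{\left(19 \right)} + 41 \left(-3\right)\right) \left(-455\right) = \left(- 13 \sqrt{19} + 41 \left(-3\right)\right) \left(-455\right) = \left(- 13 \sqrt{19} - 123\right) \left(-455\right) = \left(-123 - 13 \sqrt{19}\right) \left(-455\right) = 55965 + 5915 \sqrt{19}$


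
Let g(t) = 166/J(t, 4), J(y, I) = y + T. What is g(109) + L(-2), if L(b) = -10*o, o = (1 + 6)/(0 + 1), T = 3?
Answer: -3837/56 ≈ -68.518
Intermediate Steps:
o = 7 (o = 7/1 = 7*1 = 7)
J(y, I) = 3 + y (J(y, I) = y + 3 = 3 + y)
L(b) = -70 (L(b) = -10*7 = -70)
g(t) = 166/(3 + t)
g(109) + L(-2) = 166/(3 + 109) - 70 = 166/112 - 70 = 166*(1/112) - 70 = 83/56 - 70 = -3837/56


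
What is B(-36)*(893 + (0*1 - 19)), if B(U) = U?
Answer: -31464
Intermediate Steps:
B(-36)*(893 + (0*1 - 19)) = -36*(893 + (0*1 - 19)) = -36*(893 + (0 - 19)) = -36*(893 - 19) = -36*874 = -31464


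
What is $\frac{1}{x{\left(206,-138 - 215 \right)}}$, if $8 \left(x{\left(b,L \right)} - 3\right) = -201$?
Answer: $- \frac{8}{177} \approx -0.045198$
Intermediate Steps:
$x{\left(b,L \right)} = - \frac{177}{8}$ ($x{\left(b,L \right)} = 3 + \frac{1}{8} \left(-201\right) = 3 - \frac{201}{8} = - \frac{177}{8}$)
$\frac{1}{x{\left(206,-138 - 215 \right)}} = \frac{1}{- \frac{177}{8}} = - \frac{8}{177}$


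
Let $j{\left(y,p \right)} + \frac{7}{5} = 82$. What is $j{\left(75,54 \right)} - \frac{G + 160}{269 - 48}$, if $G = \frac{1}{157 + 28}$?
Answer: $\frac{50242}{629} \approx 79.876$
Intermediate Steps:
$G = \frac{1}{185} \approx 0.0054054$
$j{\left(y,p \right)} = \frac{403}{5}$ ($j{\left(y,p \right)} = - \frac{7}{5} + 82 = \frac{403}{5}$)
$j{\left(75,54 \right)} - \frac{G + 160}{269 - 48} = \frac{403}{5} - \frac{\frac{1}{185} + 160}{269 - 48} = \frac{403}{5} - \frac{1}{221} \cdot \frac{29601}{185} = \frac{403}{5} - \frac{2277}{3145} = \frac{50242}{629}$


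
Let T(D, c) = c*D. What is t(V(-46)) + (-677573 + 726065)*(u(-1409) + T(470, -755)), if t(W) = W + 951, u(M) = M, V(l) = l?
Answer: -17275710523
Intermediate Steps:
T(D, c) = D*c
t(W) = 951 + W
t(V(-46)) + (-677573 + 726065)*(u(-1409) + T(470, -755)) = (951 - 46) + (-677573 + 726065)*(-1409 + 470*(-755)) = 905 + 48492*(-1409 - 354850) = 905 + 48492*(-356259) = 905 - 17275711428 = -17275710523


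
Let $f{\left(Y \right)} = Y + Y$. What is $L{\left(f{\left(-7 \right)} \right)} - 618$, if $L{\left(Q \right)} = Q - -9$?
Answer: $-623$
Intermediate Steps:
$f{\left(Y \right)} = 2 Y$
$L{\left(Q \right)} = 9 + Q$ ($L{\left(Q \right)} = Q + 9 = 9 + Q$)
$L{\left(f{\left(-7 \right)} \right)} - 618 = \left(9 + 2 \left(-7\right)\right) - 618 = \left(9 - 14\right) - 618 = -5 - 618 = -623$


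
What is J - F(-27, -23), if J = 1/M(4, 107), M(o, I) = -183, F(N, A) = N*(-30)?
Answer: -148231/183 ≈ -810.01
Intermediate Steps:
F(N, A) = -30*N
J = -1/183 (J = 1/(-183) = -1/183 ≈ -0.0054645)
J - F(-27, -23) = -1/183 - (-30)*(-27) = -1/183 - 1*810 = -1/183 - 810 = -148231/183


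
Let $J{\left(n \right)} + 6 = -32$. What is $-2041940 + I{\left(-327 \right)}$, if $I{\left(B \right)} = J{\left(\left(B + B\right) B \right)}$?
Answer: $-2041978$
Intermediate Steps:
$J{\left(n \right)} = -38$ ($J{\left(n \right)} = -6 - 32 = -38$)
$I{\left(B \right)} = -38$
$-2041940 + I{\left(-327 \right)} = -2041940 - 38 = -2041978$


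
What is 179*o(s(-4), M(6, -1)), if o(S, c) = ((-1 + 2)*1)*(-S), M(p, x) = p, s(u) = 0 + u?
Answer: 716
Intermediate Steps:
s(u) = u
o(S, c) = -S (o(S, c) = (1*1)*(-S) = 1*(-S) = -S)
179*o(s(-4), M(6, -1)) = 179*(-1*(-4)) = 179*4 = 716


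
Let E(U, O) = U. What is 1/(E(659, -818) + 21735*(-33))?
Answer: -1/716596 ≈ -1.3955e-6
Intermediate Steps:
1/(E(659, -818) + 21735*(-33)) = 1/(659 + 21735*(-33)) = 1/(659 - 717255) = 1/(-716596) = -1/716596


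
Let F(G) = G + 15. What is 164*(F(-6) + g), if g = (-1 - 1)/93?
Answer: 136940/93 ≈ 1472.5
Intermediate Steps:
g = -2/93 (g = (1/93)*(-2) = -2/93 ≈ -0.021505)
F(G) = 15 + G
164*(F(-6) + g) = 164*((15 - 6) - 2/93) = 164*(9 - 2/93) = 164*(835/93) = 136940/93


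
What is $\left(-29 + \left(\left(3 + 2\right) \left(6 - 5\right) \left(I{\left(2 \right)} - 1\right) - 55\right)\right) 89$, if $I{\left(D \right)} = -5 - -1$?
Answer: $-9701$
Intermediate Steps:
$I{\left(D \right)} = -4$ ($I{\left(D \right)} = -5 + 1 = -4$)
$\left(-29 + \left(\left(3 + 2\right) \left(6 - 5\right) \left(I{\left(2 \right)} - 1\right) - 55\right)\right) 89 = \left(-29 - \left(55 - \left(3 + 2\right) \left(6 - 5\right) \left(-4 - 1\right)\right)\right) 89 = \left(-29 - \left(55 - 5 \cdot 1 \left(-5\right)\right)\right) 89 = \left(-29 + \left(5 \left(-5\right) - 55\right)\right) 89 = \left(-29 - 80\right) 89 = \left(-109\right) 89 = -9701$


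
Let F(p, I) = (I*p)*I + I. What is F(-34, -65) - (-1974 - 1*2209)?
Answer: -139532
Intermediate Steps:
F(p, I) = I + p*I² (F(p, I) = p*I² + I = I + p*I²)
F(-34, -65) - (-1974 - 1*2209) = -65*(1 - 65*(-34)) - (-1974 - 1*2209) = -65*(1 + 2210) - (-1974 - 2209) = -65*2211 - 1*(-4183) = -143715 + 4183 = -139532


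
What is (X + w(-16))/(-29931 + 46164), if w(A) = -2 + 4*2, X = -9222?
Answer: -3072/5411 ≈ -0.56773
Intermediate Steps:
w(A) = 6 (w(A) = -2 + 8 = 6)
(X + w(-16))/(-29931 + 46164) = (-9222 + 6)/(-29931 + 46164) = -9216/16233 = -9216*1/16233 = -3072/5411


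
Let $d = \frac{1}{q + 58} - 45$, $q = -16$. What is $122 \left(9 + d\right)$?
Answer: $- \frac{92171}{21} \approx -4389.1$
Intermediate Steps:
$d = - \frac{1889}{42}$ ($d = \frac{1}{-16 + 58} - 45 = \frac{1}{42} - 45 = - \frac{1889}{42} \approx -44.976$)
$122 \left(9 + d\right) = 122 \left(9 - \frac{1889}{42}\right) = 122 \left(- \frac{1511}{42}\right) = - \frac{92171}{21}$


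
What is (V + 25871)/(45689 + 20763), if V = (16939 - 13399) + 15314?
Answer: 44725/66452 ≈ 0.67304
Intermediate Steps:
V = 18854 (V = 3540 + 15314 = 18854)
(V + 25871)/(45689 + 20763) = (18854 + 25871)/(45689 + 20763) = 44725/66452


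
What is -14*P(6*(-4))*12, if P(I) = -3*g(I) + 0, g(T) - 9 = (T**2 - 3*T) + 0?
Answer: 331128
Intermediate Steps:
g(T) = 9 + T**2 - 3*T (g(T) = 9 + ((T**2 - 3*T) + 0) = 9 + (T**2 - 3*T) = 9 + T**2 - 3*T)
P(I) = -27 - 3*I**2 + 9*I (P(I) = -3*(9 + I**2 - 3*I) + 0 = (-27 - 3*I**2 + 9*I) + 0 = -27 - 3*I**2 + 9*I)
-14*P(6*(-4))*12 = -14*(-27 - 3*(6*(-4))**2 + 9*(6*(-4)))*12 = -14*(-27 - 3*(-24)**2 + 9*(-24))*12 = -14*(-27 - 3*576 - 216)*12 = -14*(-27 - 1728 - 216)*12 = -14*(-1971)*12 = 27594*12 = 331128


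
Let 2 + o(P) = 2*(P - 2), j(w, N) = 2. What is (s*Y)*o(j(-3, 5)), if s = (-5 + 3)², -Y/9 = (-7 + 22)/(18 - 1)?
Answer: 1080/17 ≈ 63.529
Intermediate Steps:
Y = -135/17 (Y = -9*(-7 + 22)/(18 - 1) = -135/17 ≈ -7.9412)
s = 4 (s = (-2)² = 4)
o(P) = -6 + 2*P (o(P) = -2 + 2*(P - 2) = -2 + 2*(-2 + P) = -2 + (-4 + 2*P) = -6 + 2*P)
(s*Y)*o(j(-3, 5)) = (4*(-135/17))*(-6 + 2*2) = -540*(-6 + 4)/17 = -540/17*(-2) = 1080/17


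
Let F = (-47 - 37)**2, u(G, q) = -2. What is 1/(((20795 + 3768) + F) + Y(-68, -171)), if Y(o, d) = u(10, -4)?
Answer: 1/31617 ≈ 3.1629e-5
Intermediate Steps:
Y(o, d) = -2
F = 7056 (F = (-84)**2 = 7056)
1/(((20795 + 3768) + F) + Y(-68, -171)) = 1/(((20795 + 3768) + 7056) - 2) = 1/((24563 + 7056) - 2) = 1/(31619 - 2) = 1/31617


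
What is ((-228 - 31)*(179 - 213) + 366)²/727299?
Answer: 84125584/727299 ≈ 115.67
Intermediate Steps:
((-228 - 31)*(179 - 213) + 366)²/727299 = (-259*(-34) + 366)²*(1/727299) = (8806 + 366)²*(1/727299) = 9172²*(1/727299) = 84125584*(1/727299) = 84125584/727299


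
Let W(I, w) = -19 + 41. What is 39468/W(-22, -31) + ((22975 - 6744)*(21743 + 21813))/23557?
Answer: 749218694/23557 ≈ 31805.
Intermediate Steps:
W(I, w) = 22
39468/W(-22, -31) + ((22975 - 6744)*(21743 + 21813))/23557 = 39468/22 + ((22975 - 6744)*(21743 + 21813))/23557 = 39468*(1/22) + (16231*43556)*(1/23557) = 1794 + 706957436*(1/23557) = 1794 + 706957436/23557 = 749218694/23557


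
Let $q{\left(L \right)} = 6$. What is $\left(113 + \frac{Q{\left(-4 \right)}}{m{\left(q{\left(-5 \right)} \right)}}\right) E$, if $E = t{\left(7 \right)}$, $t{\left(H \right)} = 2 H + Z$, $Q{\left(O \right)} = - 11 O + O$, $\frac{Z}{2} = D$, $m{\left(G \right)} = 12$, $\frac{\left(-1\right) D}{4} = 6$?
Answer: $- \frac{11866}{3} \approx -3955.3$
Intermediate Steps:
$D = -24$ ($D = \left(-4\right) 6 = -24$)
$Z = -48$ ($Z = 2 \left(-24\right) = -48$)
$Q{\left(O \right)} = - 10 O$
$t{\left(H \right)} = -48 + 2 H$ ($t{\left(H \right)} = 2 H - 48 = -48 + 2 H$)
$E = -34$ ($E = -48 + 2 \cdot 7 = -48 + 14 = -34$)
$\left(113 + \frac{Q{\left(-4 \right)}}{m{\left(q{\left(-5 \right)} \right)}}\right) E = \left(113 + \frac{\left(-10\right) \left(-4\right)}{12}\right) \left(-34\right) = \left(113 + 40 \cdot \frac{1}{12}\right) \left(-34\right) = \left(113 + \frac{10}{3}\right) \left(-34\right) = \frac{349}{3} \left(-34\right) = - \frac{11866}{3}$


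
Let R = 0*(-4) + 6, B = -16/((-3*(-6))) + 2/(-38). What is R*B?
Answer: -322/57 ≈ -5.6491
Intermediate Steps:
B = -161/171 (B = -16/18 + 2*(-1/38) = -16*1/18 - 1/19 = -8/9 - 1/19 = -161/171 ≈ -0.94152)
R = 6 (R = 0 + 6 = 6)
R*B = 6*(-161/171) = -322/57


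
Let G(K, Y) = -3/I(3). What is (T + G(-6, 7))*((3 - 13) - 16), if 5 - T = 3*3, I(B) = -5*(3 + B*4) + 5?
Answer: 3601/35 ≈ 102.89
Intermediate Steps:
I(B) = -10 - 20*B (I(B) = -5*(3 + 4*B) + 5 = (-15 - 20*B) + 5 = -10 - 20*B)
G(K, Y) = 3/70 (G(K, Y) = -3/(-10 - 20*3) = -3/(-10 - 60) = -3/(-70) = -3*(-1/70) = 3/70)
T = -4 (T = 5 - 3*3 = 5 - 1*9 = 5 - 9 = -4)
(T + G(-6, 7))*((3 - 13) - 16) = (-4 + 3/70)*((3 - 13) - 16) = -277*(-10 - 16)/70 = -277/70*(-26) = 3601/35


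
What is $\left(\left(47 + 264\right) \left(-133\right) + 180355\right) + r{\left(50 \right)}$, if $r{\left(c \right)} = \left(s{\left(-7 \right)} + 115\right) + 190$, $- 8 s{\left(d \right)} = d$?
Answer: $\frac{1114383}{8} \approx 1.393 \cdot 10^{5}$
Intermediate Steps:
$s{\left(d \right)} = - \frac{d}{8}$
$r{\left(c \right)} = \frac{2447}{8}$ ($r{\left(c \right)} = \left(\left(- \frac{1}{8}\right) \left(-7\right) + 115\right) + 190 = \left(\frac{7}{8} + 115\right) + 190 = \frac{927}{8} + 190 = \frac{2447}{8}$)
$\left(\left(47 + 264\right) \left(-133\right) + 180355\right) + r{\left(50 \right)} = \left(\left(47 + 264\right) \left(-133\right) + 180355\right) + \frac{2447}{8} = \left(311 \left(-133\right) + 180355\right) + \frac{2447}{8} = \left(-41363 + 180355\right) + \frac{2447}{8} = 138992 + \frac{2447}{8} = \frac{1114383}{8}$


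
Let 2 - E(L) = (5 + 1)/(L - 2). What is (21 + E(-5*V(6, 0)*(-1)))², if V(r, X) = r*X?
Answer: 676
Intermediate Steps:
V(r, X) = X*r
E(L) = 2 - 6/(-2 + L) (E(L) = 2 - (5 + 1)/(L - 2) = 2 - 6/(-2 + L))
(21 + E(-5*V(6, 0)*(-1)))² = (21 + 2*(-5 - 0*6*(-1))/(-2 - 0*6*(-1)))² = (21 + 2*(-5 - 5*0*(-1))/(-2 - 5*0*(-1)))² = (21 + 2*(-5 + 0*(-1))/(-2 + 0*(-1)))² = (21 + 2*(-5 + 0)/(-2 + 0))² = (21 + 2*(-5)/(-2))² = (21 + 2*(-½)*(-5))² = (21 + 5)² = 26² = 676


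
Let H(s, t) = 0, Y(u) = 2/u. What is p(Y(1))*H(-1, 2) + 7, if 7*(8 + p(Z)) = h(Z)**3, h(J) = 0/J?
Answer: 7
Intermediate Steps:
h(J) = 0
p(Z) = -8 (p(Z) = -8 + (1/7)*0**3 = -8 + (1/7)*0 = -8 + 0 = -8)
p(Y(1))*H(-1, 2) + 7 = -8*0 + 7 = 0 + 7 = 7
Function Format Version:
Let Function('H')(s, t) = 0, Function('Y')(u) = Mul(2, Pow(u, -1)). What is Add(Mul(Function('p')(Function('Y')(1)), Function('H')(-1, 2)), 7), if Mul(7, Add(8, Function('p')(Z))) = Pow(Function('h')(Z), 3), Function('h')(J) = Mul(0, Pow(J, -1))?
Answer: 7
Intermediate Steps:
Function('h')(J) = 0
Function('p')(Z) = -8 (Function('p')(Z) = Add(-8, Mul(Rational(1, 7), Pow(0, 3))) = Add(-8, Mul(Rational(1, 7), 0)) = Add(-8, 0) = -8)
Add(Mul(Function('p')(Function('Y')(1)), Function('H')(-1, 2)), 7) = Add(Mul(-8, 0), 7) = Add(0, 7) = 7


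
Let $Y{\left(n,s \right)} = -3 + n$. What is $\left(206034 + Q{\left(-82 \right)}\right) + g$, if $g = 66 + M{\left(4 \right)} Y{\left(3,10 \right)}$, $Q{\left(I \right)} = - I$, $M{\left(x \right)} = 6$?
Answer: $206182$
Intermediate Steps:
$g = 66$ ($g = 66 + 6 \left(-3 + 3\right) = 66 + 6 \cdot 0 = 66 + 0 = 66$)
$\left(206034 + Q{\left(-82 \right)}\right) + g = \left(206034 - -82\right) + 66 = \left(206034 + 82\right) + 66 = 206116 + 66 = 206182$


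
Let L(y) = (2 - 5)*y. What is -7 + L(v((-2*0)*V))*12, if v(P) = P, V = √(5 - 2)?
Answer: -7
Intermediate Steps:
V = √3 ≈ 1.7320
L(y) = -3*y
-7 + L(v((-2*0)*V))*12 = -7 - 3*(-2*0)*√3*12 = -7 - 0*√3*12 = -7 - 3*0*12 = -7 + 0*12 = -7 + 0 = -7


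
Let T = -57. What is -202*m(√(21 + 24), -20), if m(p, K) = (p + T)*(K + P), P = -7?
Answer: -310878 + 16362*√5 ≈ -2.7429e+5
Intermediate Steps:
m(p, K) = (-57 + p)*(-7 + K) (m(p, K) = (p - 57)*(K - 7) = (-57 + p)*(-7 + K))
-202*m(√(21 + 24), -20) = -202*(399 - 57*(-20) - 7*√(21 + 24) - 20*√(21 + 24)) = -202*(399 + 1140 - 21*√5 - 60*√5) = -202*(1539 - 81*√5) = -310878 + 16362*√5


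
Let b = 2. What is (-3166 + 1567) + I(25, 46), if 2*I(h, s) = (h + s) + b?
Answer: -3125/2 ≈ -1562.5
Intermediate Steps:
I(h, s) = 1 + h/2 + s/2 (I(h, s) = ((h + s) + 2)/2 = (2 + h + s)/2 = 1 + h/2 + s/2)
(-3166 + 1567) + I(25, 46) = (-3166 + 1567) + (1 + (½)*25 + (½)*46) = -1599 + (1 + 25/2 + 23) = -1599 + 73/2 = -3125/2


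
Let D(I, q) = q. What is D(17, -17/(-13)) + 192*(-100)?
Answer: -249583/13 ≈ -19199.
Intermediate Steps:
D(17, -17/(-13)) + 192*(-100) = -17/(-13) + 192*(-100) = -17*(-1/13) - 19200 = 17/13 - 19200 = -249583/13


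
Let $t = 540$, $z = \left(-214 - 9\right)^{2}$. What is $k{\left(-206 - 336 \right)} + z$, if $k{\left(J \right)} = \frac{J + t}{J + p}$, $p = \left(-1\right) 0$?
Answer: $\frac{13476560}{271} \approx 49729.0$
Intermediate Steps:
$z = 49729$ ($z = \left(-223\right)^{2} = 49729$)
$p = 0$
$k{\left(J \right)} = \frac{540 + J}{J}$ ($k{\left(J \right)} = \frac{J + 540}{J + 0} = \frac{540 + J}{J}$)
$k{\left(-206 - 336 \right)} + z = \frac{540 - 542}{-206 - 336} + 49729 = \frac{540 - 542}{-542} + 49729 = \left(- \frac{1}{542}\right) \left(-2\right) + 49729 = \frac{1}{271} + 49729 = \frac{13476560}{271}$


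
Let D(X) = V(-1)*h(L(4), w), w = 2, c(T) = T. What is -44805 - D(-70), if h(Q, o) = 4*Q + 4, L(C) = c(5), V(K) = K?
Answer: -44781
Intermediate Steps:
L(C) = 5
h(Q, o) = 4 + 4*Q
D(X) = -24 (D(X) = -(4 + 4*5) = -(4 + 20) = -1*24 = -24)
-44805 - D(-70) = -44805 - 1*(-24) = -44805 + 24 = -44781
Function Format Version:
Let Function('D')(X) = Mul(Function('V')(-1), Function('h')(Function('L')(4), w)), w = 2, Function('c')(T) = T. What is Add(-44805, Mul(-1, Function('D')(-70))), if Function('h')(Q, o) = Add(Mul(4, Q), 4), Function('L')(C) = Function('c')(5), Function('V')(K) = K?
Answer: -44781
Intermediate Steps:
Function('L')(C) = 5
Function('h')(Q, o) = Add(4, Mul(4, Q))
Function('D')(X) = -24 (Function('D')(X) = Mul(-1, Add(4, Mul(4, 5))) = Mul(-1, Add(4, 20)) = Mul(-1, 24) = -24)
Add(-44805, Mul(-1, Function('D')(-70))) = Add(-44805, Mul(-1, -24)) = Add(-44805, 24) = -44781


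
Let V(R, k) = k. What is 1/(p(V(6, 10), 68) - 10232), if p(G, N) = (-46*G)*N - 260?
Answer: -1/41772 ≈ -2.3939e-5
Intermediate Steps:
p(G, N) = -260 - 46*G*N (p(G, N) = -46*G*N - 260 = -260 - 46*G*N)
1/(p(V(6, 10), 68) - 10232) = 1/((-260 - 46*10*68) - 10232) = 1/((-260 - 31280) - 10232) = 1/(-31540 - 10232) = 1/(-41772) = -1/41772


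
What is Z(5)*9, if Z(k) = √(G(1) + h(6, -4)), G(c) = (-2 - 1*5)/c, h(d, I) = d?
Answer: 9*I ≈ 9.0*I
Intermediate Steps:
G(c) = -7/c (G(c) = (-2 - 5)/c = -7/c)
Z(k) = I (Z(k) = √(-7/1 + 6) = √(-7*1 + 6) = √(-7 + 6) = √(-1) = I)
Z(5)*9 = I*9 = 9*I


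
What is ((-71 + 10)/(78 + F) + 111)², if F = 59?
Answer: 229401316/18769 ≈ 12222.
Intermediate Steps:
((-71 + 10)/(78 + F) + 111)² = ((-71 + 10)/(78 + 59) + 111)² = (-61/137 + 111)² = (15146/137)² = 229401316/18769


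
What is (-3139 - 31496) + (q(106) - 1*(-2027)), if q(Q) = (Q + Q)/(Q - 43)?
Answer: -2054092/63 ≈ -32605.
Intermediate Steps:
q(Q) = 2*Q/(-43 + Q) (q(Q) = (2*Q)/(-43 + Q) = 2*Q/(-43 + Q))
(-3139 - 31496) + (q(106) - 1*(-2027)) = (-3139 - 31496) + (2*106/(-43 + 106) - 1*(-2027)) = -34635 + (2*106/63 + 2027) = -34635 + (2*106*(1/63) + 2027) = -34635 + (212/63 + 2027) = -34635 + 127913/63 = -2054092/63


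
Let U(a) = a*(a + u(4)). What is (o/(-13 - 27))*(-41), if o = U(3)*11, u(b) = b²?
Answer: 25707/40 ≈ 642.67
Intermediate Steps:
U(a) = a*(16 + a) (U(a) = a*(a + 4²) = a*(a + 16) = a*(16 + a))
o = 627 (o = (3*(16 + 3))*11 = (3*19)*11 = 57*11 = 627)
(o/(-13 - 27))*(-41) = (627/(-13 - 27))*(-41) = (627/(-40))*(-41) = -1/40*627*(-41) = -627/40*(-41) = 25707/40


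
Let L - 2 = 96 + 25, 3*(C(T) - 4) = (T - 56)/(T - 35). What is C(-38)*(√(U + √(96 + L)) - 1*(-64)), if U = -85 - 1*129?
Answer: 62080/219 + 970*√(-214 + √219)/219 ≈ 283.47 + 62.513*I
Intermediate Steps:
C(T) = 4 + (-56 + T)/(3*(-35 + T)) (C(T) = 4 + ((T - 56)/(T - 35))/3 = 4 + ((-56 + T)/(-35 + T))/3 = 4 + (-56 + T)/(3*(-35 + T)))
U = -214 (U = -85 - 129 = -214)
L = 123 (L = 2 + (96 + 25) = 2 + 121 = 123)
C(-38)*(√(U + √(96 + L)) - 1*(-64)) = ((-476 + 13*(-38))/(3*(-35 - 38)))*(√(-214 + √(96 + 123)) - 1*(-64)) = ((⅓)*(-476 - 494)/(-73))*(√(-214 + √219) + 64) = ((⅓)*(-1/73)*(-970))*(64 + √(-214 + √219)) = 970*(64 + √(-214 + √219))/219 = 62080/219 + 970*√(-214 + √219)/219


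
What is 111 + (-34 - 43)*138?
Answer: -10515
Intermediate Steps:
111 + (-34 - 43)*138 = 111 - 77*138 = 111 - 10626 = -10515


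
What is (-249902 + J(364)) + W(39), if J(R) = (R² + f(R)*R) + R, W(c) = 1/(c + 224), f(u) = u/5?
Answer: -119063777/1315 ≈ -90543.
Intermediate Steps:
f(u) = u/5 (f(u) = u*(⅕) = u/5)
W(c) = 1/(224 + c)
J(R) = R + 6*R²/5 (J(R) = (R² + (R/5)*R) + R = (R² + R²/5) + R = 6*R²/5 + R = R + 6*R²/5)
(-249902 + J(364)) + W(39) = (-249902 + (⅕)*364*(5 + 6*364)) + 1/(224 + 39) = (-249902 + (⅕)*364*(5 + 2184)) + 1/263 = (-249902 + (⅕)*364*2189) + 1/263 = (-249902 + 796796/5) + 1/263 = -452714/5 + 1/263 = -119063777/1315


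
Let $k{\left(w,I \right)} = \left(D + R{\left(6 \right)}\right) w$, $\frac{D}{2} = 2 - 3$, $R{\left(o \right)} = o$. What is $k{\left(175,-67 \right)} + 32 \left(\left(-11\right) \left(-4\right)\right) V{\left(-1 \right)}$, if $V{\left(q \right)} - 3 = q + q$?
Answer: $2108$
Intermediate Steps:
$D = -2$ ($D = 2 \left(2 - 3\right) = 2 \left(-1\right) = -2$)
$V{\left(q \right)} = 3 + 2 q$ ($V{\left(q \right)} = 3 + \left(q + q\right) = 3 + 2 q$)
$k{\left(w,I \right)} = 4 w$ ($k{\left(w,I \right)} = \left(-2 + 6\right) w = 4 w$)
$k{\left(175,-67 \right)} + 32 \left(\left(-11\right) \left(-4\right)\right) V{\left(-1 \right)} = 4 \cdot 175 + 32 \left(\left(-11\right) \left(-4\right)\right) \left(3 + 2 \left(-1\right)\right) = 700 + 32 \cdot 44 \left(3 - 2\right) = 700 + 1408 \cdot 1 = 700 + 1408 = 2108$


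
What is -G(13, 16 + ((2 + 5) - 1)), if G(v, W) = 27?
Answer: -27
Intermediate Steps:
-G(13, 16 + ((2 + 5) - 1)) = -1*27 = -27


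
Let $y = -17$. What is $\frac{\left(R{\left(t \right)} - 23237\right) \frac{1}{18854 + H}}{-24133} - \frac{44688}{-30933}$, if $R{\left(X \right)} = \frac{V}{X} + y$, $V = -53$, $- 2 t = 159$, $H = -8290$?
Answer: $\frac{45212393808}{31294009223} \approx 1.4448$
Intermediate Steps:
$t = - \frac{159}{2}$ ($t = \left(- \frac{1}{2}\right) 159 = - \frac{159}{2} \approx -79.5$)
$R{\left(X \right)} = -17 - \frac{53}{X}$ ($R{\left(X \right)} = - \frac{53}{X} - 17 = -17 - \frac{53}{X}$)
$\frac{\left(R{\left(t \right)} - 23237\right) \frac{1}{18854 + H}}{-24133} - \frac{44688}{-30933} = \frac{\left(\left(-17 - \frac{53}{- \frac{159}{2}}\right) - 23237\right) \frac{1}{18854 - 8290}}{-24133} - \frac{44688}{-30933} = \frac{\left(-17 - - \frac{2}{3}\right) - 23237}{10564} \left(- \frac{1}{24133}\right) - - \frac{2128}{1473} = \left(\left(-17 + \frac{2}{3}\right) - 23237\right) \frac{1}{10564} \left(- \frac{1}{24133}\right) + \frac{2128}{1473} = \left(- \frac{49}{3} - 23237\right) \frac{1}{10564} \left(- \frac{1}{24133}\right) + \frac{2128}{1473} = \left(- \frac{69760}{3}\right) \frac{1}{10564} \left(- \frac{1}{24133}\right) + \frac{2128}{1473} = \left(- \frac{17440}{7923}\right) \left(- \frac{1}{24133}\right) + \frac{2128}{1473} = \frac{17440}{191205759} + \frac{2128}{1473} = \frac{45212393808}{31294009223}$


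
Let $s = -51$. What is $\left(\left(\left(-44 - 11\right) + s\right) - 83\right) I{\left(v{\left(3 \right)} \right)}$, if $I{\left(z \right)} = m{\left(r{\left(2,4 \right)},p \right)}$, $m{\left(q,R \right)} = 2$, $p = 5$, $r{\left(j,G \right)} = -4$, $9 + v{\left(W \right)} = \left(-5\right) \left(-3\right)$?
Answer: $-378$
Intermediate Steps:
$v{\left(W \right)} = 6$ ($v{\left(W \right)} = -9 - -15 = -9 + 15 = 6$)
$I{\left(z \right)} = 2$
$\left(\left(\left(-44 - 11\right) + s\right) - 83\right) I{\left(v{\left(3 \right)} \right)} = \left(\left(\left(-44 - 11\right) - 51\right) - 83\right) 2 = \left(\left(-55 - 51\right) - 83\right) 2 = \left(-106 - 83\right) 2 = \left(-189\right) 2 = -378$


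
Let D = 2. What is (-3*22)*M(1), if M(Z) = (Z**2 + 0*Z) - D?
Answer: 66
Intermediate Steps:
M(Z) = -2 + Z**2 (M(Z) = (Z**2 + 0*Z) - 1*2 = (Z**2 + 0) - 2 = Z**2 - 2 = -2 + Z**2)
(-3*22)*M(1) = (-3*22)*(-2 + 1**2) = -66*(-2 + 1) = -66*(-1) = 66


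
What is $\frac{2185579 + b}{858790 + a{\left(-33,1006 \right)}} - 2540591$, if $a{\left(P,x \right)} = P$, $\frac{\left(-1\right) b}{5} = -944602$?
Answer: $- \frac{2181743396798}{858757} \approx -2.5406 \cdot 10^{6}$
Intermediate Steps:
$b = 4723010$ ($b = \left(-5\right) \left(-944602\right) = 4723010$)
$\frac{2185579 + b}{858790 + a{\left(-33,1006 \right)}} - 2540591 = \frac{2185579 + 4723010}{858790 - 33} - 2540591 = \frac{6908589}{858757} - 2540591 = - \frac{2181743396798}{858757}$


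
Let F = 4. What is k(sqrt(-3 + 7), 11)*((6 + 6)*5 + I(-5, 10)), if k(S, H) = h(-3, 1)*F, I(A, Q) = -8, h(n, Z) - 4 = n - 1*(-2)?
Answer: 624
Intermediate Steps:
h(n, Z) = 6 + n (h(n, Z) = 4 + (n - 1*(-2)) = 4 + (n + 2) = 4 + (2 + n) = 6 + n)
k(S, H) = 12 (k(S, H) = (6 - 3)*4 = 3*4 = 12)
k(sqrt(-3 + 7), 11)*((6 + 6)*5 + I(-5, 10)) = 12*((6 + 6)*5 - 8) = 12*(12*5 - 8) = 12*(60 - 8) = 12*52 = 624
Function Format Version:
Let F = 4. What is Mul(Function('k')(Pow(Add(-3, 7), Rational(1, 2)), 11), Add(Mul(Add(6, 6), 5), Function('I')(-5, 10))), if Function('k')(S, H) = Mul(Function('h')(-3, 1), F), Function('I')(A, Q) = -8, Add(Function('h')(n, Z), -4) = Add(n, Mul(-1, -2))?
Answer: 624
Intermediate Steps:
Function('h')(n, Z) = Add(6, n) (Function('h')(n, Z) = Add(4, Add(n, Mul(-1, -2))) = Add(4, Add(n, 2)) = Add(4, Add(2, n)) = Add(6, n))
Function('k')(S, H) = 12 (Function('k')(S, H) = Mul(Add(6, -3), 4) = Mul(3, 4) = 12)
Mul(Function('k')(Pow(Add(-3, 7), Rational(1, 2)), 11), Add(Mul(Add(6, 6), 5), Function('I')(-5, 10))) = Mul(12, Add(Mul(Add(6, 6), 5), -8)) = Mul(12, Add(Mul(12, 5), -8)) = Mul(12, Add(60, -8)) = Mul(12, 52) = 624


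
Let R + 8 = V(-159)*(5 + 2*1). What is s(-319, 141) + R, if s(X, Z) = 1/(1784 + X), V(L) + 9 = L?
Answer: -1734559/1465 ≈ -1184.0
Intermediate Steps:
V(L) = -9 + L
R = -1184 (R = -8 + (-9 - 159)*(5 + 2*1) = -8 - 168*(5 + 2) = -8 - 168*7 = -8 - 1176 = -1184)
s(-319, 141) + R = 1/(1784 - 319) - 1184 = 1/1465 - 1184 = -1734559/1465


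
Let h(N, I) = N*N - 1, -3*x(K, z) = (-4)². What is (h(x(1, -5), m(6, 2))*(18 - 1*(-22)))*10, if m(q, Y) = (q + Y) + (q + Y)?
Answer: 98800/9 ≈ 10978.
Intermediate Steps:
m(q, Y) = 2*Y + 2*q (m(q, Y) = (Y + q) + (Y + q) = 2*Y + 2*q)
x(K, z) = -16/3 (x(K, z) = -⅓*(-4)² = -⅓*16 = -16/3)
h(N, I) = -1 + N² (h(N, I) = N² - 1 = -1 + N²)
(h(x(1, -5), m(6, 2))*(18 - 1*(-22)))*10 = ((-1 + (-16/3)²)*(18 - 1*(-22)))*10 = ((-1 + 256/9)*(18 + 22))*10 = ((247/9)*40)*10 = (9880/9)*10 = 98800/9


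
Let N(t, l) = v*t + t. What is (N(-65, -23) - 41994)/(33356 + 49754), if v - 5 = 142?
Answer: -25807/41555 ≈ -0.62103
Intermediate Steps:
v = 147 (v = 5 + 142 = 147)
N(t, l) = 148*t (N(t, l) = 147*t + t = 148*t)
(N(-65, -23) - 41994)/(33356 + 49754) = (148*(-65) - 41994)/(33356 + 49754) = (-9620 - 41994)/83110 = -51614*1/83110 = -25807/41555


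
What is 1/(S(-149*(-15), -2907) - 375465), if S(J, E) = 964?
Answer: -1/374501 ≈ -2.6702e-6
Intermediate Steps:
1/(S(-149*(-15), -2907) - 375465) = 1/(964 - 375465) = 1/(-374501) = -1/374501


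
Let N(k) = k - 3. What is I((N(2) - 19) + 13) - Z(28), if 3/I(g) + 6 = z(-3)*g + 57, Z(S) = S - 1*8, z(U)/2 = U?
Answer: -619/31 ≈ -19.968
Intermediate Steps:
z(U) = 2*U
N(k) = -3 + k
Z(S) = -8 + S (Z(S) = S - 8 = -8 + S)
I(g) = 3/(51 - 6*g) (I(g) = 3/(-6 + ((2*(-3))*g + 57)) = 3/(-6 + (-6*g + 57)) = 3/(-6 + (57 - 6*g)) = 3/(51 - 6*g))
I((N(2) - 19) + 13) - Z(28) = -1/(-17 + 2*(((-3 + 2) - 19) + 13)) - (-8 + 28) = -1/(-17 + 2*((-1 - 19) + 13)) - 1*20 = -1/(-17 + 2*(-20 + 13)) - 20 = -1/(-17 + 2*(-7)) - 20 = -1/(-17 - 14) - 20 = -1/(-31) - 20 = -1*(-1/31) - 20 = 1/31 - 20 = -619/31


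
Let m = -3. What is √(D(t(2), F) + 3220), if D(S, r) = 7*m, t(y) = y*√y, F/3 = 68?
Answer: √3199 ≈ 56.560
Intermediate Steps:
F = 204 (F = 3*68 = 204)
t(y) = y^(3/2)
D(S, r) = -21 (D(S, r) = 7*(-3) = -21)
√(D(t(2), F) + 3220) = √(-21 + 3220) = √3199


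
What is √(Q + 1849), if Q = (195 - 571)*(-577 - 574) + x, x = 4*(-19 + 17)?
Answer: √434617 ≈ 659.25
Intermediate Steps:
x = -8 (x = 4*(-2) = -8)
Q = 432768 (Q = (195 - 571)*(-577 - 574) - 8 = -376*(-1151) - 8 = 432776 - 8 = 432768)
√(Q + 1849) = √(432768 + 1849) = √434617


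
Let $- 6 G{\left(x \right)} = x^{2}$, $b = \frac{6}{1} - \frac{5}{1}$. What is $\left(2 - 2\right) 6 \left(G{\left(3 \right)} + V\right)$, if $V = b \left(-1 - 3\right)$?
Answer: $0$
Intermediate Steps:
$b = 1$ ($b = 6 \cdot 1 - 5 = 6 - 5 = 1$)
$G{\left(x \right)} = - \frac{x^{2}}{6}$
$V = -4$ ($V = 1 \left(-1 - 3\right) = 1 \left(-4\right) = -4$)
$\left(2 - 2\right) 6 \left(G{\left(3 \right)} + V\right) = \left(2 - 2\right) 6 \left(- \frac{3^{2}}{6} - 4\right) = 0 \cdot 6 \left(\left(- \frac{1}{6}\right) 9 - 4\right) = 0 \left(- \frac{3}{2} - 4\right) = 0 \left(- \frac{11}{2}\right) = 0$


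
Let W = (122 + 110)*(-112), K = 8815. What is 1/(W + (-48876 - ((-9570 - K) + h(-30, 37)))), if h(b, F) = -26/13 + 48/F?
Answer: -37/2089549 ≈ -1.7707e-5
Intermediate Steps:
h(b, F) = -2 + 48/F (h(b, F) = -26*1/13 + 48/F = -2 + 48/F)
W = -25984 (W = 232*(-112) = -25984)
1/(W + (-48876 - ((-9570 - K) + h(-30, 37)))) = 1/(-25984 + (-48876 - ((-9570 - 1*8815) + (-2 + 48/37)))) = 1/(-25984 + (-48876 - ((-9570 - 8815) + (-2 + 48*(1/37))))) = 1/(-25984 + (-48876 - (-18385 + (-2 + 48/37)))) = 1/(-25984 + (-48876 - (-18385 - 26/37))) = 1/(-25984 + (-48876 - 1*(-680271/37))) = 1/(-25984 + (-48876 + 680271/37)) = 1/(-25984 - 1128141/37) = 1/(-2089549/37) = -37/2089549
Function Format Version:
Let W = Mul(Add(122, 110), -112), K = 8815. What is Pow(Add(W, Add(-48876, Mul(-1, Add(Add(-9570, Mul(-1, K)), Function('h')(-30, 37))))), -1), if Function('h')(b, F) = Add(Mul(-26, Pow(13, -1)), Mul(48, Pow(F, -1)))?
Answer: Rational(-37, 2089549) ≈ -1.7707e-5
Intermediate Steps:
Function('h')(b, F) = Add(-2, Mul(48, Pow(F, -1))) (Function('h')(b, F) = Add(Mul(-26, Rational(1, 13)), Mul(48, Pow(F, -1))) = Add(-2, Mul(48, Pow(F, -1))))
W = -25984 (W = Mul(232, -112) = -25984)
Pow(Add(W, Add(-48876, Mul(-1, Add(Add(-9570, Mul(-1, K)), Function('h')(-30, 37))))), -1) = Pow(Add(-25984, Add(-48876, Mul(-1, Add(Add(-9570, Mul(-1, 8815)), Add(-2, Mul(48, Pow(37, -1))))))), -1) = Pow(Add(-25984, Add(-48876, Mul(-1, Add(Add(-9570, -8815), Add(-2, Mul(48, Rational(1, 37))))))), -1) = Pow(Add(-25984, Add(-48876, Mul(-1, Add(-18385, Add(-2, Rational(48, 37)))))), -1) = Pow(Add(-25984, Add(-48876, Mul(-1, Add(-18385, Rational(-26, 37))))), -1) = Pow(Add(-25984, Add(-48876, Mul(-1, Rational(-680271, 37)))), -1) = Pow(Add(-25984, Add(-48876, Rational(680271, 37))), -1) = Pow(Add(-25984, Rational(-1128141, 37)), -1) = Pow(Rational(-2089549, 37), -1) = Rational(-37, 2089549)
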